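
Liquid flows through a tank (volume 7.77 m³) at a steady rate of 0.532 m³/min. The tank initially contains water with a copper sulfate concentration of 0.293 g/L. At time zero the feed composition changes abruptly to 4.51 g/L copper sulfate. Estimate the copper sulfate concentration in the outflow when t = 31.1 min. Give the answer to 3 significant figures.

4.01 g/L

Species balance on the tank: V dC/dt = Q(C_in − C).
Rewrite as dC/dt + C/τ = C_in/τ, τ = V/Q = 14.605 min.
Integrating: C(t) = C_in + (C₀ − C_in) e^(−t/τ).
C(31.1) = 4.51 + (0.293 − 4.51)·e^(−31.1/14.605) = 4.51 + (-4.2170)·0.11891 = 4.0085 g/L.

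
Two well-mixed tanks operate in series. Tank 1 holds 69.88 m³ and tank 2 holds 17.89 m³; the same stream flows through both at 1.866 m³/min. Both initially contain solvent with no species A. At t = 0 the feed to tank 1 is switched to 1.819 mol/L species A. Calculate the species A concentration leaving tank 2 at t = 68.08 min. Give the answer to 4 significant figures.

Species balance on tank i: dCᵢ/dt = (Cᵢ₋₁ − Cᵢ)/τᵢ with τᵢ = Vᵢ/Q.
τ₁ = 69.88/1.866 = 37.4491 min; τ₂ = 17.89/1.866 = 9.58735 min.
Tank 1: C₁ = C_in(1 − e^(−t/τ₁)). Tank 2 (τ₁ ≠ τ₂): C₂ = C_in[1 − (τ₁ e^(−t/τ₁) − τ₂ e^(−t/τ₂))/(τ₁ − τ₂)].
At t = 68.08: e^(−t/τ₁) = 0.162361, e^(−t/τ₂) = 0.000824262.
C₂ = 1.819·[1 − (37.4491·0.162361 − 9.58735·0.000824262)/(27.8617)] = 1.819·0.782054 = 1.42256 mol/L.

1.423 mol/L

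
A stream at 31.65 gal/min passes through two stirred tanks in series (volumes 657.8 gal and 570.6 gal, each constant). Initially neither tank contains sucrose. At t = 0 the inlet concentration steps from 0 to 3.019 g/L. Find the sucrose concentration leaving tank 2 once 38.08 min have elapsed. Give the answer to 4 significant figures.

1.764 g/L

Time constants: τᵢ = Vᵢ/Q for each well-mixed tank.
τ₁ = 657.8/31.65 = 20.7836 min; τ₂ = 570.6/31.65 = 18.0284 min.
Solving the cascade with C₁(0)=C₂(0)=0 gives C₂(t) = C_in[1 − (τ₁ e^(−t/τ₁) − τ₂ e^(−t/τ₂))/(τ₁ − τ₂)].
At t = 38.08: e^(−t/τ₁) = 0.160058, e^(−t/τ₂) = 0.120969.
C₂ = 3.019·[1 − (20.7836·0.160058 − 18.0284·0.120969)/(2.75513)] = 3.019·0.584159 = 1.76358 g/L.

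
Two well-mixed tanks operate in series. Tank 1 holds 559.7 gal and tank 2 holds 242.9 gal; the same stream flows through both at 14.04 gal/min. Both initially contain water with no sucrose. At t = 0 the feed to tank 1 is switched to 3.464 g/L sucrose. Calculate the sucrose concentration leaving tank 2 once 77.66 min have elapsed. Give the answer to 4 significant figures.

Species balance on tank i: dCᵢ/dt = (Cᵢ₋₁ − Cᵢ)/τᵢ with τᵢ = Vᵢ/Q.
τ₁ = 559.7/14.04 = 39.8647 min; τ₂ = 242.9/14.04 = 17.3006 min.
Solving the cascade with C₁(0)=C₂(0)=0 gives C₂(t) = C_in[1 − (τ₁ e^(−t/τ₁) − τ₂ e^(−t/τ₂))/(τ₁ − τ₂)].
At t = 77.66: e^(−t/τ₁) = 0.142546, e^(−t/τ₂) = 0.0112333.
C₂ = 3.464·[1 − (39.8647·0.142546 − 17.3006·0.0112333)/(22.5641)] = 3.464·0.756773 = 2.62146 g/L.

2.621 g/L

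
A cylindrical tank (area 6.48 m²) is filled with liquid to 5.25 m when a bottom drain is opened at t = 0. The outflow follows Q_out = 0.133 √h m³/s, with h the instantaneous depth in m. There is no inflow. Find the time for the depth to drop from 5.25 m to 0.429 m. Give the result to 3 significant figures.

159 s

Unsteady balance on liquid volume: A dh/dt = −0.133 √h.
∫ h^(−1/2) dh = −(0.133/A) ∫ dt, giving 2√h = 2√h₀ − (0.133/A) t.
t = 2A(√h₀ − √h)/0.133 = 2·6.48·(√5.25 − √0.429)/0.133
  = 12.960 × (2.2913 − 0.65498) / 0.133 = 159.45 s.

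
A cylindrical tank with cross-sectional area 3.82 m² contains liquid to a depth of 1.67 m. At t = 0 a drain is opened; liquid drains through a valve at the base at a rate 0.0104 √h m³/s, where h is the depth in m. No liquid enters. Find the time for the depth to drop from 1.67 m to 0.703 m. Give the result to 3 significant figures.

With no inflow, A dh/dt = −0.0104 √h.
∫ h^(−1/2) dh = −(0.0104/A) ∫ dt, giving 2√h = 2√h₀ − (0.0104/A) t.
t = 2A(√h₀ − √h)/0.0104 = 2·3.82·(√1.67 − √0.703)/0.0104
  = 7.6400 × (1.2923 − 0.83845) / 0.0104 = 333.39 s.

333 s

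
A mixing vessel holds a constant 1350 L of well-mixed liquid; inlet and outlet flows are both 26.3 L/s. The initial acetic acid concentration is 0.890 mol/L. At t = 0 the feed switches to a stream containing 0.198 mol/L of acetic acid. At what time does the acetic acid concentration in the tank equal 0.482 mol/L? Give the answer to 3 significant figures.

45.7 s

Transient balance on the dissolved component: V dC/dt = Q(C_in − C), so τ = V/Q = 51.331 s.
C(t) = C_in + (C₀ − C_in) e^(−t/τ). Set C = 0.482 and solve for t:
e^(−t/τ) = (C − C_in)/(C₀ − C_in) = (0.482 − 0.198)/(0.890 − 0.198) = 0.41040
t = −τ ln(…) = 51.331 × 0.89061 = 45.716 s.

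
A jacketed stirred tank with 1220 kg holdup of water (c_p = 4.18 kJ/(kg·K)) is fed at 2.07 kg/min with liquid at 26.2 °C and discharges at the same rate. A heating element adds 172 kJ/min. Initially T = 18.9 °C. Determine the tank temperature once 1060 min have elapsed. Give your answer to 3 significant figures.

41.6 °C

M c_p dT/dt = ṁ c_p (T_in − T) + Q̇.
Rearrange: dT/dt = (T_ss − T)/τ with τ = M/ṁ = 589.37 min and T_ss = T_in + Q̇/(ṁ c_p) = 46.078 °C.
Solution: T(t) = T_ss + (T₀ − T_ss) e^(−t/τ).
T(1060) = 46.078 + (-27.178)·e^(−1060/589.37) = 46.078 + (-27.178)·0.16554 = 41.579 °C.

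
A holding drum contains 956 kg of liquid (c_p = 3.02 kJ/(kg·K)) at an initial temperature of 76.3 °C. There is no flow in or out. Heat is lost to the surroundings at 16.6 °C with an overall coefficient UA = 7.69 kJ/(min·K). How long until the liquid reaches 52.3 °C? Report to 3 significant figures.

193 min

Lumped-capacitance energy balance: M c_p dT/dt = UA(T_amb − T).
τ = M c_p/UA = 375.44 min; T_ss = T_amb = 16.600 °C.
T(t) = T_ss + (T₀ − T_ss)e^(−t/τ); set T = 52.3:
t = −τ ln[(T − T_ss)/(T₀ − T_ss)] = −375.44 · ln(0.59799) = 193.04 min.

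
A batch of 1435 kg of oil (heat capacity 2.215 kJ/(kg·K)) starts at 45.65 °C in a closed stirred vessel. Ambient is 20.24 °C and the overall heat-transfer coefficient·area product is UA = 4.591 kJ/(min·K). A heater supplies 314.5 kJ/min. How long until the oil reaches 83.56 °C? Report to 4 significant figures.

M c_p dT/dt = −UA(T − T_amb) + Q̇.
τ = M c_p/UA = 692.338 min; T_ss = T_amb + Q̇/UA = 20.24 + 314.5/4.591 = 88.7436 °C.
T(t) = T_ss + (T₀ − T_ss)e^(−t/τ); set T = 83.56:
t = −τ ln[(T − T_ss)/(T₀ − T_ss)] = −692.338 · ln(0.120287) = 1466.29 min.

1466 min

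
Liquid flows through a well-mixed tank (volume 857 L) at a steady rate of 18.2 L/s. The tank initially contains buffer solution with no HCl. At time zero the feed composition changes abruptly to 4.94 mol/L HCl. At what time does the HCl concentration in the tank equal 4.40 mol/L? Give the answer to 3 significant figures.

104 s

Accumulation = in − out for the solute gives V dC/dt = Q(C_in − C), so τ = V/Q = 47.088 s.
C(t) = C_in + (C₀ − C_in) e^(−t/τ). Set C = 4.40 and solve for t:
e^(−t/τ) = (C − C_in)/(C₀ − C_in) = (4.40 − 4.94)/(0 − 4.94) = 0.10931
t = −τ ln(…) = 47.088 × 2.2136 = 104.23 s.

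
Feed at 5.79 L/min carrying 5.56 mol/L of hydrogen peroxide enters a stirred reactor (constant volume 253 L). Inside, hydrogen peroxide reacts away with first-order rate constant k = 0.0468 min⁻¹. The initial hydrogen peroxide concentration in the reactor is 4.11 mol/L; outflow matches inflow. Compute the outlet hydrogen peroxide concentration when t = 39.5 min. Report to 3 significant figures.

V dC/dt = Q(C_in − C) − k V C.
dC/dt = (Q/V) C_in − (Q/V + k) C; effective rate a = Q/V + k = 0.022885 + 0.0468 = 0.069685 min⁻¹.
C_ss = Q C_in/(Q + kV) = 1.8260 mol/L; C(t) = C_ss + (C₀ − C_ss) e^(−a t).
C(39.5) = 1.8260 + (2.2840)·e^(−0.069685·39.5) = 1.8260 + (2.2840)·0.063764 = 1.9716 mol/L.

1.97 mol/L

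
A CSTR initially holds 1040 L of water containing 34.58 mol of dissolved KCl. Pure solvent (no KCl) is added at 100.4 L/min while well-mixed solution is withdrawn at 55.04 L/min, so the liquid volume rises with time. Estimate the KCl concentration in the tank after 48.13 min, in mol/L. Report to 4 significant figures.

Total volume: dV/dt = Q_in − Q_out = 45.3600 L/min, so V(t) = 1040 + 45.3600 t and V(48.13) = 3223.18 L.
No KCl enters, so dm/dt = −Q_out · (m/V).
dm/m = −Q_out dt/(V₀ + 45.3600 t); integrating gives ln(m/m₀) = −(Q_out/(Q_in−Q_out)) ln(V/V₀).
m = m₀ (V₀/V)^(Q_out/(Q_in−Q_out)) = 34.58 × (1040/3223.18)^(1.21340) = 8.76475 mol.
C = m/V = 8.76475/3223.18 = 0.00271929 mol/L.

0.002719 mol/L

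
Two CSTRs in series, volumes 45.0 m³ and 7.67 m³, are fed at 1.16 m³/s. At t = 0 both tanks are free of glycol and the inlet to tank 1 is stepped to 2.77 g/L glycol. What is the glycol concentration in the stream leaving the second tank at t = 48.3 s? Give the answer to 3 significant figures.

1.81 g/L

Each tank obeys Vᵢ dCᵢ/dt = Q(Cᵢ₋₁ − Cᵢ), so τᵢ = Vᵢ/Q.
τ₁ = 45.0/1.16 = 38.793 s; τ₂ = 7.67/1.16 = 6.6121 s.
Tank 1: C₁ = C_in(1 − e^(−t/τ₁)). Tank 2 (τ₁ ≠ τ₂): C₂ = C_in[1 − (τ₁ e^(−t/τ₁) − τ₂ e^(−t/τ₂))/(τ₁ − τ₂)].
At t = 48.3: e^(−t/τ₁) = 0.28792, e^(−t/τ₂) = 0.00067229.
C₂ = 2.77·[1 − (38.793·0.28792 − 6.6121·0.00067229)/(32.181)] = 2.77·0.65306 = 1.8090 g/L.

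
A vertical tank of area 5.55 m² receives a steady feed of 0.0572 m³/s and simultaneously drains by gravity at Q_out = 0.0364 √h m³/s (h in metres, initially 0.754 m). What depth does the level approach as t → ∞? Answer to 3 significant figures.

A dh/dt = Q_in − 0.0364 √h. Steady state requires inflow = outflow:
Q_in = 0.0364 √h_ss ⇒ √h_ss = 0.0572/0.0364 = 1.5714.
h_ss = 1.5714² = 2.4694 m. (Since h₀ = 0.754 m < h_ss, the level will rise toward this value.)

2.47 m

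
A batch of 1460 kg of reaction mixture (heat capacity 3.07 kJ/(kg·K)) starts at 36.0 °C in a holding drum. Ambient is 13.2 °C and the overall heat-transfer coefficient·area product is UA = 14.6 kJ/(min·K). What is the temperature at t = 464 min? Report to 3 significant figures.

Lumped-capacitance energy balance: M c_p dT/dt = UA(T_amb − T).
dT/dt = (T_ss − T)/τ with T_ss = T_amb = 13.200 °C, τ = M c_p/UA = 1460·3.07/14.6 = 307.00 min.
Solution: T(t) = T_ss + (T₀ − T_ss) e^(−t/τ).
T(464) = 13.200 + (22.800)·0.22060 = 18.230 °C.

18.2 °C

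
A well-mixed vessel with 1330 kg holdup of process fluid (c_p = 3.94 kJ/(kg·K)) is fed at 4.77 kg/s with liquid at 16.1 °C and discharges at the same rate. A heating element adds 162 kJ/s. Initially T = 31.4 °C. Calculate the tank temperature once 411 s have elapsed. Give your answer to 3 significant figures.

26.2 °C

M c_p dT/dt = ṁ c_p (T_in − T) + Q̇.
τ = M/ṁ = 278.83 s; T_ss = T_in + Q̇/(ṁ c_p) = 16.1 + 162/(4.77·3.94) = 24.720 °C.
Integrating: T(t) = T_ss + (T₀ − T_ss) e^(−t/τ).
T(411) = 24.720 + (6.6801)·e^(−411/278.83) = 24.720 + (6.6801)·0.22900 = 26.250 °C.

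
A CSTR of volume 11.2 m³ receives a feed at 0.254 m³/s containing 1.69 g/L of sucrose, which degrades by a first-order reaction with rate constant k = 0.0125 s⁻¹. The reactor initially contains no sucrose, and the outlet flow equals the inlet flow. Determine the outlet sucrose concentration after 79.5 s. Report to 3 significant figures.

1.02 g/L

Accumulation = in − out − consumed: V dC/dt = Q C_in − Q C − k V C.
This is linear with rate a = Q/V + k = 0.035179 s⁻¹.
C_ss = Q C_in/(Q + kV) = 1.0895 g/L; C(t) = C_ss + (C₀ − C_ss) e^(−a t).
C(79.5) = 1.0895 + (-1.0895)·e^(−0.035179·79.5) = 1.0895 + (-1.0895)·0.061011 = 1.0230 g/L.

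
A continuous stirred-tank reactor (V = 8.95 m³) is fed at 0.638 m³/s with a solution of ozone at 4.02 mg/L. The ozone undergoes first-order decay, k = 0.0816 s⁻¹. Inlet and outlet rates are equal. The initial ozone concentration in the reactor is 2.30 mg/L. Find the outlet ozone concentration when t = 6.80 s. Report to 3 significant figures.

Species balance: V dC/dt = Q C_in − Q C − k V C.
dC/dt = (Q/V) C_in − (Q/V + k) C; effective rate a = Q/V + k = 0.071285 + 0.0816 = 0.15288 s⁻¹.
C_ss = Q C_in/(Q + kV) = 1.8744 mg/L; C(t) = C_ss + (C₀ − C_ss) e^(−a t).
C(6.80) = 1.8744 + (0.42561)·e^(−0.15288·6.80) = 1.8744 + (0.42561)·0.35359 = 2.0249 mg/L.

2.02 mg/L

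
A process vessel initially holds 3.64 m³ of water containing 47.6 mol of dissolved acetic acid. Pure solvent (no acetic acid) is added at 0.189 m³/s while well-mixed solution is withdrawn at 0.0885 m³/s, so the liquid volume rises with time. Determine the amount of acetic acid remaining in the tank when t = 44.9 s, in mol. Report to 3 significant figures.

Total volume: dV/dt = Q_in − Q_out = 0.10050 m³/s, so V(t) = 3.64 + 0.10050 t and V(44.9) = 8.1524 m³.
Solute balance: dm/dt = 0 − Q_out C = −Q_out m/V(t).
Separate: dm/m = −Q_out dt/V(t) ⇒ ln(m/m₀) = −(Q_out/(Q_in−Q_out)) ln(V/V₀).
m = m₀ (V₀/V)^(Q_out/(Q_in−Q_out)) = 47.6 × (3.64/8.1524)^(0.88060) = 23.401 mol.

23.4 mol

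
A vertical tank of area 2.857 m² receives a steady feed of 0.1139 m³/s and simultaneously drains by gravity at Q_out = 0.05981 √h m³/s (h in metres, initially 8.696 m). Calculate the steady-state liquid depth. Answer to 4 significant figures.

Level balance: A dh/dt = 0.1139 − 0.05981 √h. Setting dh/dt = 0:
Q_in = 0.05981 √h_ss ⇒ √h_ss = 0.1139/0.05981 = 1.90436.
h_ss = 1.90436² = 3.62660 m. (Since h₀ = 8.696 m > h_ss, the level will fall toward this value.)

3.627 m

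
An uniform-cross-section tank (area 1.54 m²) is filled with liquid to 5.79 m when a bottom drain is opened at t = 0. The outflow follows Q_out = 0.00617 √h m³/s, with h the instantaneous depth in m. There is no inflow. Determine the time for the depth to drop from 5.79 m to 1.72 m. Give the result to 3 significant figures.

Accumulation of liquid (constant cross-section A): A dh/dt = −0.00617 √h.
This is separable: 2 d(√h)/dt = −0.00617/A, so √h = √h₀ − (0.00617/(2A)) t.
t = 2A(√h₀ − √h)/0.00617 = 2·1.54·(√5.79 − √1.72)/0.00617
  = 3.0800 × (2.4062 − 1.3115) / 0.00617 = 546.49 s.

546 s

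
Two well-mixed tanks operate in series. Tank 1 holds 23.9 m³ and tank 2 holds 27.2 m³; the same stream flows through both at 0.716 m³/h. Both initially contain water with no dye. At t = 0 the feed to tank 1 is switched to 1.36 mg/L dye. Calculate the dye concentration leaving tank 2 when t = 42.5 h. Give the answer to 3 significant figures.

0.455 mg/L

Each tank obeys Vᵢ dCᵢ/dt = Q(Cᵢ₋₁ − Cᵢ), so τᵢ = Vᵢ/Q.
τ₁ = 23.9/0.716 = 33.380 h; τ₂ = 27.2/0.716 = 37.989 h.
Solving the cascade with C₁(0)=C₂(0)=0 gives C₂(t) = C_in[1 − (τ₁ e^(−t/τ₁) − τ₂ e^(−t/τ₂))/(τ₁ − τ₂)].
At t = 42.5: e^(−t/τ₁) = 0.27993, e^(−t/τ₂) = 0.32669.
C₂ = 1.36·[1 − (33.380·0.27993 − 37.989·0.32669)/(-4.6089)] = 1.36·0.33466 = 0.45514 mg/L.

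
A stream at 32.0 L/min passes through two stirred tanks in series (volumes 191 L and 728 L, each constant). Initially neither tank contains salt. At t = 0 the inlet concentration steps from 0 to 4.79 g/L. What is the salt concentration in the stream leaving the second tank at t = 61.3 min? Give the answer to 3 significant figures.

4.35 g/L

Each tank obeys Vᵢ dCᵢ/dt = Q(Cᵢ₋₁ − Cᵢ), so τᵢ = Vᵢ/Q.
τ₁ = 191/32.0 = 5.9688 min; τ₂ = 728/32.0 = 22.750 min.
Solving the cascade with C₁(0)=C₂(0)=0 gives C₂(t) = C_in[1 − (τ₁ e^(−t/τ₁) − τ₂ e^(−t/τ₂))/(τ₁ − τ₂)].
At t = 61.3: e^(−t/τ₁) = 3.4652e-05, e^(−t/τ₂) = 0.067576.
C₂ = 4.79·[1 − (5.9688·3.4652e-05 − 22.750·0.067576)/(-16.781)] = 4.79·0.90840 = 4.3512 g/L.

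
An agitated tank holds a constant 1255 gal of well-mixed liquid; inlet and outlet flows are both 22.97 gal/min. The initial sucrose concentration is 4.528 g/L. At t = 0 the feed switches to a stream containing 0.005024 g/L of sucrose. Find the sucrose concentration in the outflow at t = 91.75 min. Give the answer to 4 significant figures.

0.8486 g/L

Species balance on the tank: V dC/dt = Q(C_in − C).
Rewrite as dC/dt + C/τ = C_in/τ, τ = V/Q = 54.6365 min.
Solution: C(t) = C_in + (C₀ − C_in) e^(−t/τ).
C(91.75) = 0.005024 + (4.528 − 0.005024)·e^(−91.75/54.6365) = 0.005024 + (4.52298)·0.186508 = 0.848595 g/L.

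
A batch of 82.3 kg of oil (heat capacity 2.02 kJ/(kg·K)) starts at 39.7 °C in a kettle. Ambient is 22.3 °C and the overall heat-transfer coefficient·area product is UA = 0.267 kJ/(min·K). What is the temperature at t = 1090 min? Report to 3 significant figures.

25.3 °C

Unsteady energy balance on the tank contents: M c_p dT/dt = −UA(T − T_amb).
dT/dt = (T_ss − T)/τ with T_ss = T_amb = 22.300 °C, τ = M c_p/UA = 82.3·2.02/0.267 = 622.64 min.
Solution: T(t) = T_ss + (T₀ − T_ss) e^(−t/τ).
T(1090) = 22.300 + (17.400)·0.17367 = 25.322 °C.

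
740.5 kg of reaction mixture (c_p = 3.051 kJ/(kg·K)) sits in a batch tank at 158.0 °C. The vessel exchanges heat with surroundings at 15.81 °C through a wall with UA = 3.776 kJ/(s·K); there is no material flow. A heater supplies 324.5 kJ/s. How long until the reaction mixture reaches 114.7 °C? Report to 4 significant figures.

878.7 s

M c_p dT/dt = −UA(T − T_amb) + Q̇.
τ = M c_p/UA = 598.322 s; T_ss = T_amb + Q̇/UA = 15.81 + 324.5/3.776 = 101.748 °C.
T(t) = T_ss + (T₀ − T_ss)e^(−t/τ); set T = 114.7:
t = −τ ln[(T − T_ss)/(T₀ − T_ss)] = −598.322 · ln(0.230256) = 878.673 s.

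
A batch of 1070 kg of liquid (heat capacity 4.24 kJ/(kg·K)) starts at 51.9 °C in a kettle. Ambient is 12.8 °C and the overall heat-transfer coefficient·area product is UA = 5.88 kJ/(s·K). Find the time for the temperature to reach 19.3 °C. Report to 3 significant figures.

Energy balance: M c_p dT/dt = −UA(T − T_amb).
τ = M c_p/UA = 771.56 s; T_ss = T_amb = 12.800 °C.
T(t) = T_ss + (T₀ − T_ss)e^(−t/τ); set T = 19.3:
t = −τ ln[(T − T_ss)/(T₀ − T_ss)] = −771.56 · ln(0.16624) = 1384.4 s.

1380 s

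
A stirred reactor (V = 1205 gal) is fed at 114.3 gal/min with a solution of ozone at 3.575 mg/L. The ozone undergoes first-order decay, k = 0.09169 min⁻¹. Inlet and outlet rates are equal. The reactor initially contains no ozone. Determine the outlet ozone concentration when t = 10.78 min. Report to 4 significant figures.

1.574 mg/L

Species balance: V dC/dt = Q C_in − Q C − k V C.
dC/dt = (Q/V) C_in − (Q/V + k) C; effective rate a = Q/V + k = 0.0948548 + 0.09169 = 0.186545 min⁻¹.
C_ss = Q C_in/(Q + kV) = 1.81783 mg/L; C(t) = C_ss + (C₀ − C_ss) e^(−a t).
C(10.78) = 1.81783 + (-1.81783)·e^(−0.186545·10.78) = 1.81783 + (-1.81783)·0.133861 = 1.57449 mg/L.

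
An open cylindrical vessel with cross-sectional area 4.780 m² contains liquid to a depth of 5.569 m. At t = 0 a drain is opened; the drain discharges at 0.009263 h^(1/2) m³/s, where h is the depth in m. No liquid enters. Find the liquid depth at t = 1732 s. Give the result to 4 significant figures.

0.4647 m

A dh/dt = −Q_out = −0.009263 √h.
This is separable: 2 d(√h)/dt = −0.009263/A, so √h = √h₀ − (0.009263/(2A)) t.
√h = √5.569 − 0.009263·1732/(2·4.780) = 2.35987 − 1.67819 = 0.681681.
h = 0.681681² = 0.464689 m.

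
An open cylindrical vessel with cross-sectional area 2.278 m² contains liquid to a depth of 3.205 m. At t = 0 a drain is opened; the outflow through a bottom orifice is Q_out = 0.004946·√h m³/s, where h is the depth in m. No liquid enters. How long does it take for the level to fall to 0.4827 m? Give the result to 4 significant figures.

With no inflow, A dh/dt = −0.004946 √h.
This is separable: 2 d(√h)/dt = −0.004946/A, so √h = √h₀ − (0.004946/(2A)) t.
t = 2A(√h₀ − √h)/0.004946 = 2·2.278·(√3.205 − √0.4827)/0.004946
  = 4.55600 × (1.79025 − 0.694766) / 0.004946 = 1009.10 s.

1009 s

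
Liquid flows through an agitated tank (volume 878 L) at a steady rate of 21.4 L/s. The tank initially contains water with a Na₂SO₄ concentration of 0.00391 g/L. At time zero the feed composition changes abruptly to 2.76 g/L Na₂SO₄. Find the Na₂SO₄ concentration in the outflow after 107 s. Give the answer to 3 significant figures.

Transient balance on the dissolved component: V dC/dt = Q(C_in − C).
So dC/dt = (C_in − C)/τ with τ = V/Q = 878/21.4 = 41.028 s.
Integrating: C(t) = C_in + (C₀ − C_in) e^(−t/τ).
C(107) = 2.76 + (0.00391 − 2.76)·e^(−107/41.028) = 2.76 + (-2.7561)·0.073684 = 2.5569 g/L.

2.56 g/L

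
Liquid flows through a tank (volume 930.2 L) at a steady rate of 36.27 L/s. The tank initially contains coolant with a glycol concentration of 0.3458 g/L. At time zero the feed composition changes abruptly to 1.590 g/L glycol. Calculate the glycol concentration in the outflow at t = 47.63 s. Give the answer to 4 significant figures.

Mass balance on the solute (V constant): V dC/dt = Q(C_in − C).
Time constant τ = V/Q = 930.2/36.27 = 25.6465 s.
This is linear first-order; C(t) = C_in + (C₀ − C_in) e^(−t/τ).
C(47.63) = 1.590 + (0.3458 − 1.590)·e^(−47.63/25.6465) = 1.590 + (-1.24420)·0.156114 = 1.39576 g/L.

1.396 g/L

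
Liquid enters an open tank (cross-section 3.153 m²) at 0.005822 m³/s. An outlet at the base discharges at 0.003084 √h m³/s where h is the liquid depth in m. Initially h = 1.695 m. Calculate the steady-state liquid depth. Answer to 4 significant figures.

A dh/dt = Q_in − 0.003084 √h. Steady state requires inflow = outflow:
Q_in = 0.003084 √h_ss ⇒ √h_ss = 0.005822/0.003084 = 1.88781.
h_ss = 1.88781² = 3.56382 m. (Since h₀ = 1.695 m < h_ss, the level will rise toward this value.)

3.564 m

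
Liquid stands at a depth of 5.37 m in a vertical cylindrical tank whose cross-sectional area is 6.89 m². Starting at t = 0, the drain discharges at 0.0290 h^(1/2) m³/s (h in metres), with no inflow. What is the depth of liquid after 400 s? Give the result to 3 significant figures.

2.18 m

With no inflow, A dh/dt = −0.0290 √h.
∫ h^(−1/2) dh = −(0.0290/A) ∫ dt, giving 2√h = 2√h₀ − (0.0290/A) t.
√h = √5.37 − 0.0290·400/(2·6.89) = 2.3173 − 0.84180 = 1.4755.
h = 1.4755² = 2.1772 m.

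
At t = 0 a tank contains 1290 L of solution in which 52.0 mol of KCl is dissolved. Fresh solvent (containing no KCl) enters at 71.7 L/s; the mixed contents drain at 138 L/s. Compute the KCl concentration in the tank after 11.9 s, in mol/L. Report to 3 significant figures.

Let m(t) be the amount of KCl. Volume: V(t) = V₀ + (Q_in − Q_out) t = 1290 − 66.300 t; V(11.9) = 501.03 L.
Solute balance: dm/dt = 0 − Q_out C = −Q_out m/V(t).
Separate: dm/m = −Q_out dt/V(t) ⇒ ln(m/m₀) = −(Q_out/(Q_in−Q_out)) ln(V/V₀).
m = m₀ (V₀/V)^(Q_out/(Q_in−Q_out)) = 52.0 × (1290/501.03)^(-2.0814) = 7.2627 mol.
C = m/V = 7.2627/501.03 = 0.014496 mol/L.

0.0145 mol/L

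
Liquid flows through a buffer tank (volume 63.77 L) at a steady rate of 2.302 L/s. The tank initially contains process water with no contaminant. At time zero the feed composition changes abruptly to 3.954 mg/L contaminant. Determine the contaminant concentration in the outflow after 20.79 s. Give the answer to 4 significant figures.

2.087 mg/L

Species balance on the tank: V dC/dt = Q(C_in − C).
Time constant τ = V/Q = 63.77/2.302 = 27.7020 s.
Integrating: C(t) = C_in + (C₀ − C_in) e^(−t/τ).
C(20.79) = 3.954 + (0 − 3.954)·e^(−20.79/27.7020) = 3.954 + (-3.95400)·0.472136 = 2.08717 mg/L.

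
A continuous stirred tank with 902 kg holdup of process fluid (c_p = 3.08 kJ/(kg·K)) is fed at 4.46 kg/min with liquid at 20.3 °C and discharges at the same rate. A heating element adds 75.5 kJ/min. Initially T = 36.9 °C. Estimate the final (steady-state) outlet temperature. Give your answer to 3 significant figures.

M c_p dT/dt = ṁ c_p (T_in − T) + Q̇.
At steady state dT/dt = 0 ⇒ T_ss = T_in + Q̇/(ṁ c_p) = 20.3 + 75.5/(4.46·3.08) = 25.796 °C.

25.8 °C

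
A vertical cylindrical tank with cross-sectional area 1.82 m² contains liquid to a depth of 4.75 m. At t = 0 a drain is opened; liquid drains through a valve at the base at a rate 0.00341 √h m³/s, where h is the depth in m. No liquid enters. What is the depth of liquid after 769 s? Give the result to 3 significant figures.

2.13 m

With no inflow, A dh/dt = −0.00341 √h.
This is separable: 2 d(√h)/dt = −0.00341/A, so √h = √h₀ − (0.00341/(2A)) t.
√h = √4.75 − 0.00341·769/(2·1.82) = 2.1794 − 0.72041 = 1.4590.
h = 1.4590² = 2.1288 m.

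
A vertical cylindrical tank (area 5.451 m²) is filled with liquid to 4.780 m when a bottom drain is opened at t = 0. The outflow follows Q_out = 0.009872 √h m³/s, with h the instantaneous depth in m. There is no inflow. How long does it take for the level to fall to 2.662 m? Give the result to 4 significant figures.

A dh/dt = −Q_out = −0.009872 √h.
Separate and integrate: 2(√h − √h₀) = −(0.009872/A) t.
t = 2A(√h₀ − √h)/0.009872 = 2·5.451·(√4.780 − √2.662)/0.009872
  = 10.9020 × (2.18632 − 1.63156) / 0.009872 = 612.638 s.

612.6 s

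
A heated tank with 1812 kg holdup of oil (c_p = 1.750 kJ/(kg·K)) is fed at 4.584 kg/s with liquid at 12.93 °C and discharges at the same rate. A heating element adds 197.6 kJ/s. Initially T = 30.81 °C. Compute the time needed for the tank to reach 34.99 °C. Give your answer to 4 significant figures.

381.5 s

M c_p dT/dt = ṁ c_p (T_in − T) + Q̇.
τ = M/ṁ = 395.288 s; T_ss = T_in + Q̇/(ṁ c_p) = 37.5623 °C.
T(t) = T_ss + (T₀ − T_ss) e^(−t/τ). Set T = 34.99:
e^(−t/τ) = (34.99 − 37.5623)/(30.81 − 37.5623) = 0.380948
t = −395.288 · ln(0.380948) = 381.489 s.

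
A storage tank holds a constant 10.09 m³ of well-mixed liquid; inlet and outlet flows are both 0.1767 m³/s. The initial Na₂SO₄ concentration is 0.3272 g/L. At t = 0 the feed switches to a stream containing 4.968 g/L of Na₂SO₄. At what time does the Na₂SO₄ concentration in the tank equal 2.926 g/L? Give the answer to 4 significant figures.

Species balance: V dC/dt = Q(C_in − C) ⇒ τ = V/Q = 57.1024 s.
C(t) = C_in + (C₀ − C_in) e^(−t/τ). Set C = 2.926 and solve for t:
e^(−t/τ) = (C − C_in)/(C₀ − C_in) = (2.926 − 4.968)/(0.3272 − 4.968) = 0.440010
t = −τ ln(…) = 57.1024 × 0.820957 = 46.8786 s.

46.88 s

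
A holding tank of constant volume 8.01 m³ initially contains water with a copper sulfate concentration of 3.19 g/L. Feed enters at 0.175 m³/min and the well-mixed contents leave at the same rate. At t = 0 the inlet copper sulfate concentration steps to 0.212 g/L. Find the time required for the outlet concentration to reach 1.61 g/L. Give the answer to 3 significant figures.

Transient balance on the dissolved component: V dC/dt = Q(C_in − C), so τ = V/Q = 45.771 min.
C(t) = C_in + (C₀ − C_in) e^(−t/τ). Set C = 1.61 and solve for t:
e^(−t/τ) = (C − C_in)/(C₀ − C_in) = (1.61 − 0.212)/(3.19 − 0.212) = 0.46944
t = −τ ln(…) = 45.771 × 0.75621 = 34.613 min.

34.6 min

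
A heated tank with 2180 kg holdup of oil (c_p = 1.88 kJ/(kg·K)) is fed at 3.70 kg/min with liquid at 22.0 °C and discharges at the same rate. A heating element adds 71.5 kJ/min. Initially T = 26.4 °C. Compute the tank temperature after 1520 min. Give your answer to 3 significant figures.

31.8 °C

Unsteady energy balance on the tank contents: M c_p dT/dt = ṁ c_p (T_in − T) + 71.5.
Rearrange: dT/dt = (T_ss − T)/τ with τ = M/ṁ = 589.19 min and T_ss = T_in + Q̇/(ṁ c_p) = 32.279 °C.
This is linear first-order; T(t) = T_ss + (T₀ − T_ss) e^(−t/τ).
T(1520) = 32.279 + (-5.8789)·e^(−1520/589.19) = 32.279 + (-5.8789)·0.075788 = 31.833 °C.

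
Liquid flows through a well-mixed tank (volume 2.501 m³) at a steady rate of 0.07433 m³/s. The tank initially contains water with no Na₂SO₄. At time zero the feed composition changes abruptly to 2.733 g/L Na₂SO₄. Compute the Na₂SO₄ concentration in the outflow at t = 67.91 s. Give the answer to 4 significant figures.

2.370 g/L

Mass balance on the solute (V constant): V dC/dt = Q(C_in − C).
So dC/dt = (C_in − C)/τ with τ = V/Q = 2.501/0.07433 = 33.6472 s.
C approaches C_in exponentially: C(t) = C_in + (C₀ − C_in) e^(−t/τ).
C(67.91) = 2.733 + (0 − 2.733)·e^(−67.91/33.6472) = 2.733 + (-2.73300)·0.132882 = 2.36983 g/L.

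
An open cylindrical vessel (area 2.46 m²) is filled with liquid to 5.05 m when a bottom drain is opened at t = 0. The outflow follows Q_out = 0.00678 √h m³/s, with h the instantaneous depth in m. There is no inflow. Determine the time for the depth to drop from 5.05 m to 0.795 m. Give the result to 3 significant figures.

984 s

Accumulation of liquid (constant cross-section A): A dh/dt = −0.00678 √h.
Separate and integrate: 2(√h − √h₀) = −(0.00678/A) t.
t = 2A(√h₀ − √h)/0.00678 = 2·2.46·(√5.05 − √0.795)/0.00678
  = 4.9200 × (2.2472 − 0.89163) / 0.00678 = 983.70 s.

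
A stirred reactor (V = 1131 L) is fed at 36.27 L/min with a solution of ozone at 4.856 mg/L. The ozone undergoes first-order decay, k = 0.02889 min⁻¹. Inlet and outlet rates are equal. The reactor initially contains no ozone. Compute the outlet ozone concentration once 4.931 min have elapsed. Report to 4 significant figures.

Accumulation = in − out − consumed: V dC/dt = Q C_in − Q C − k V C.
This is linear with rate a = Q/V + k = 0.0609590 min⁻¹.
C_ss = Q C_in/(Q + kV) = 2.55462 mg/L; C(t) = C_ss + (C₀ − C_ss) e^(−a t).
C(4.931) = 2.55462 + (-2.55462)·e^(−0.0609590·4.931) = 2.55462 + (-2.55462)·0.740382 = 0.663224 mg/L.

0.6632 mg/L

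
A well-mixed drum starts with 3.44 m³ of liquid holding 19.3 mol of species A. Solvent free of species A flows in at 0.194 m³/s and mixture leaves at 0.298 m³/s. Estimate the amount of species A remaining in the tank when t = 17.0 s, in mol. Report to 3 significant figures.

2.44 mol

Total volume: dV/dt = Q_in − Q_out = -0.10400 m³/s, so V(t) = 3.44 − 0.10400 t and V(17.0) = 1.6720 m³.
Solute balance: dm/dt = 0 − Q_out C = −Q_out m/V(t).
Separate: dm/m = −Q_out dt/V(t) ⇒ ln(m/m₀) = −(Q_out/(Q_in−Q_out)) ln(V/V₀).
m = m₀ (V₀/V)^(Q_out/(Q_in−Q_out)) = 19.3 × (3.44/1.6720)^(-2.8654) = 2.4421 mol.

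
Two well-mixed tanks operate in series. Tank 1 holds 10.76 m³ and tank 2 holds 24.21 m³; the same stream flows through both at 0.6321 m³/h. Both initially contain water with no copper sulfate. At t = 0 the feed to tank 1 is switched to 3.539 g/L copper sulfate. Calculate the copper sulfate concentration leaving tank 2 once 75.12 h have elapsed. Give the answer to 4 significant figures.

Time constants: τᵢ = Vᵢ/Q for each well-mixed tank.
τ₁ = 10.76/0.6321 = 17.0226 h; τ₂ = 24.21/0.6321 = 38.3009 h.
Solving the cascade with C₁(0)=C₂(0)=0 gives C₂(t) = C_in[1 − (τ₁ e^(−t/τ₁) − τ₂ e^(−t/τ₂))/(τ₁ − τ₂)].
At t = 75.12: e^(−t/τ₁) = 0.0121194, e^(−t/τ₂) = 0.140674.
C₂ = 3.539·[1 − (17.0226·0.0121194 − 38.3009·0.140674)/(-21.2783)] = 3.539·0.756483 = 2.67719 g/L.

2.677 g/L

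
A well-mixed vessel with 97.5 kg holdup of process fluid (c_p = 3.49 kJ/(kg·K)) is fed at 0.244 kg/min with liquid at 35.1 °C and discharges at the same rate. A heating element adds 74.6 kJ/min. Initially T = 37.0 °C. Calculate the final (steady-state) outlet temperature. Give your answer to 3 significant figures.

123 °C

Heat balance on the well-mixed liquid: M c_p dT/dt = ṁ c_p (T_in − T) + 74.6.
At steady state dT/dt = 0 ⇒ T_ss = T_in + Q̇/(ṁ c_p) = 35.1 + 74.6/(0.244·3.49) = 122.70 °C.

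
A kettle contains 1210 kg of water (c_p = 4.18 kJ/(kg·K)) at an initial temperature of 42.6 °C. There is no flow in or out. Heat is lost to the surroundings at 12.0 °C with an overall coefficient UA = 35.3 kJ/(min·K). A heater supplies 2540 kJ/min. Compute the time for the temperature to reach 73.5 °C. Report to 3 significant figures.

Energy balance: M c_p dT/dt = −UA(T − T_amb) + Q̇.
τ = M c_p/UA = 143.28 min; T_ss = T_amb + Q̇/UA = 12.0 + 2540/35.3 = 83.955 °C.
T(t) = T_ss + (T₀ − T_ss)e^(−t/τ); set T = 73.5:
t = −τ ln[(T − T_ss)/(T₀ − T_ss)] = −143.28 · ln(0.25281) = 197.03 min.

197 min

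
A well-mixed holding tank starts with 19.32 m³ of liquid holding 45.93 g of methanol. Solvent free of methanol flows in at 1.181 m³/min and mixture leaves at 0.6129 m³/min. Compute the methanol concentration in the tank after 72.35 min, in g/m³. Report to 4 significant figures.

Let m(t) be the amount of methanol. Volume: V(t) = V₀ + (Q_in − Q_out) t = 19.32 + 0.568100 t; V(72.35) = 60.4220 m³.
No methanol enters, so dm/dt = −Q_out · (m/V).
dm/m = −Q_out dt/(V₀ + 0.568100 t); integrating gives ln(m/m₀) = −(Q_out/(Q_in−Q_out)) ln(V/V₀).
m = m₀ (V₀/V)^(Q_out/(Q_in−Q_out)) = 45.93 × (19.32/60.4220)^(1.07886) = 13.4233 g.
C = m/V = 13.4233/60.4220 = 0.222158 g/m³.

0.2222 g/m³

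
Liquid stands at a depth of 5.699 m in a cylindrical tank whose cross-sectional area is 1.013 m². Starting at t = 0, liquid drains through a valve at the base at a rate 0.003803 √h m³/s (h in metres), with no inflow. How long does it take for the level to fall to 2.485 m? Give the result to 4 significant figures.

A dh/dt = −Q_out = −0.003803 √h.
Separate and integrate: 2(√h − √h₀) = −(0.003803/A) t.
t = 2A(√h₀ − √h)/0.003803 = 2·1.013·(√5.699 − √2.485)/0.003803
  = 2.02600 × (2.38726 − 1.57639) / 0.003803 = 431.980 s.

432.0 s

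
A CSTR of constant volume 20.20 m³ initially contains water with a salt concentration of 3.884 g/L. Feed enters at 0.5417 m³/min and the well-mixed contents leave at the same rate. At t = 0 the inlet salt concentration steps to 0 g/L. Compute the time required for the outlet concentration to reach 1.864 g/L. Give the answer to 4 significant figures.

27.38 min

Species balance: V dC/dt = Q(C_in − C) ⇒ τ = V/Q = 37.2900 min.
C(t) = C_in + (C₀ − C_in) e^(−t/τ). Set C = 1.864 and solve for t:
e^(−t/τ) = (C − C_in)/(C₀ − C_in) = (1.864 − 0)/(3.884 − 0) = 0.479918
t = −τ ln(…) = 37.2900 × 0.734141 = 27.3761 min.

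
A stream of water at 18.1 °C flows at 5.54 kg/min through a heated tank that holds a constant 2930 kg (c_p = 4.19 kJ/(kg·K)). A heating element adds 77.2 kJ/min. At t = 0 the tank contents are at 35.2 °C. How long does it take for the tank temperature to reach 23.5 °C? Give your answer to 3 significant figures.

Energy balance: M c_p dT/dt = ṁ c_p (T_in − T) + 77.2.
τ = M/ṁ = 528.88 min; T_ss = T_in + Q̇/(ṁ c_p) = 21.426 °C.
T(t) = T_ss + (T₀ − T_ss) e^(−t/τ). Set T = 23.5:
e^(−t/τ) = (23.5 − 21.426)/(35.2 − 21.426) = 0.15059
t = −528.88 · ln(0.15059) = 1001.3 min.

1000 min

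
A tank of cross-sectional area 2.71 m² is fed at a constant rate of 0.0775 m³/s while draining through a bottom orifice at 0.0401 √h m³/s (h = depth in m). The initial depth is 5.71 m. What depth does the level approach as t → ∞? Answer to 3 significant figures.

A dh/dt = Q_in − 0.0401 √h. Steady state requires inflow = outflow:
Q_in = 0.0401 √h_ss ⇒ √h_ss = 0.0775/0.0401 = 1.9327.
h_ss = 1.9327² = 3.7352 m. (Since h₀ = 5.71 m > h_ss, the level will fall toward this value.)

3.74 m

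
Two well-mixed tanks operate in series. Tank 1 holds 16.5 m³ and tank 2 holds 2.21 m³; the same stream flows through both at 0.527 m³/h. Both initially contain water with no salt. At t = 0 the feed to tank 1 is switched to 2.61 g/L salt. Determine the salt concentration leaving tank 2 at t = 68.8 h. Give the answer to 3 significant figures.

2.28 g/L

Each tank obeys Vᵢ dCᵢ/dt = Q(Cᵢ₋₁ − Cᵢ), so τᵢ = Vᵢ/Q.
τ₁ = 16.5/0.527 = 31.309 h; τ₂ = 2.21/0.527 = 4.1935 h.
Solving the cascade with C₁(0)=C₂(0)=0 gives C₂(t) = C_in[1 − (τ₁ e^(−t/τ₁) − τ₂ e^(−t/τ₂))/(τ₁ − τ₂)].
At t = 68.8: e^(−t/τ₁) = 0.11109, e^(−t/τ₂) = 7.4972e-08.
C₂ = 2.61·[1 − (31.309·0.11109 − 4.1935·7.4972e-08)/(27.116)] = 2.61·0.87173 = 2.2752 g/L.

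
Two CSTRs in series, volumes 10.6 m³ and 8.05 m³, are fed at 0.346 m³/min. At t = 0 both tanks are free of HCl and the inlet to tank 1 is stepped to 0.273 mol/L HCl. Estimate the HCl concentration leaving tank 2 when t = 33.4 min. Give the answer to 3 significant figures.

0.0966 mol/L

Species balance on tank i: dCᵢ/dt = (Cᵢ₋₁ − Cᵢ)/τᵢ with τᵢ = Vᵢ/Q.
τ₁ = 10.6/0.346 = 30.636 min; τ₂ = 8.05/0.346 = 23.266 min.
Solving the cascade with C₁(0)=C₂(0)=0 gives C₂(t) = C_in[1 − (τ₁ e^(−t/τ₁) − τ₂ e^(−t/τ₂))/(τ₁ − τ₂)].
At t = 33.4: e^(−t/τ₁) = 0.33614, e^(−t/τ₂) = 0.23798.
C₂ = 0.273·[1 − (30.636·0.33614 − 23.266·0.23798)/(7.3699)] = 0.273·0.35397 = 0.096635 mol/L.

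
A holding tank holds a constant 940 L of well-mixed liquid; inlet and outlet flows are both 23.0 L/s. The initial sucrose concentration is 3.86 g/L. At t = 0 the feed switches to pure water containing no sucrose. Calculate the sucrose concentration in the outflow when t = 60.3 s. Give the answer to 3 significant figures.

0.883 g/L

Mass balance on the solute (V constant): V dC/dt = Q(C_in − C).
Time constant τ = V/Q = 940/23.0 = 40.870 s.
This is linear first-order; C(t) = C_in + (C₀ − C_in) e^(−t/τ).
C(60.3) = 0 + (3.86 − 0)·e^(−60.3/40.870) = 0 + (3.8600)·0.22868 = 0.88271 g/L.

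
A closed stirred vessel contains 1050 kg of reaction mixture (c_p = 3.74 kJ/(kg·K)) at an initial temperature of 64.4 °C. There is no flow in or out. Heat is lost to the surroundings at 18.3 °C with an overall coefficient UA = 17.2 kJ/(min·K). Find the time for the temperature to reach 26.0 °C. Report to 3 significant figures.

M c_p dT/dt = −UA(T − T_amb).
τ = M c_p/UA = 228.31 min; T_ss = T_amb = 18.300 °C.
T(t) = T_ss + (T₀ − T_ss)e^(−t/τ); set T = 26.0:
t = −τ ln[(T − T_ss)/(T₀ − T_ss)] = −228.31 · ln(0.16703) = 408.59 min.

409 min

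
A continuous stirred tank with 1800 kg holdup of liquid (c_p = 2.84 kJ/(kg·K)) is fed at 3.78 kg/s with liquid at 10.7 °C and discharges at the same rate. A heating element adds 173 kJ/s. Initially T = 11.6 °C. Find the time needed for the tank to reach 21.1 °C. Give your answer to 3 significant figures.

466 s

M c_p dT/dt = ṁ c_p (T_in − T) + Q̇.
τ = M/ṁ = 476.19 s; T_ss = T_in + Q̇/(ṁ c_p) = 26.815 °C.
T(t) = T_ss + (T₀ − T_ss) e^(−t/τ). Set T = 21.1:
e^(−t/τ) = (21.1 − 26.815)/(11.6 − 26.815) = 0.37562
t = −476.19 · ln(0.37562) = 466.27 s.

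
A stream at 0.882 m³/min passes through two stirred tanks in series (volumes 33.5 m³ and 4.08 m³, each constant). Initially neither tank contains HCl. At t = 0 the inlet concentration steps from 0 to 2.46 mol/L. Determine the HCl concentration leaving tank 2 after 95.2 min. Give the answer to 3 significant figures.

2.23 mol/L

Time constants: τᵢ = Vᵢ/Q for each well-mixed tank.
τ₁ = 33.5/0.882 = 37.982 min; τ₂ = 4.08/0.882 = 4.6259 min.
Solving the cascade with C₁(0)=C₂(0)=0 gives C₂(t) = C_in[1 − (τ₁ e^(−t/τ₁) − τ₂ e^(−t/τ₂))/(τ₁ − τ₂)].
At t = 95.2: e^(−t/τ₁) = 0.081556, e^(−t/τ₂) = 1.1540e-09.
C₂ = 2.46·[1 − (37.982·0.081556 − 4.6259·1.1540e-09)/(33.356)] = 2.46·0.90713 = 2.2315 mol/L.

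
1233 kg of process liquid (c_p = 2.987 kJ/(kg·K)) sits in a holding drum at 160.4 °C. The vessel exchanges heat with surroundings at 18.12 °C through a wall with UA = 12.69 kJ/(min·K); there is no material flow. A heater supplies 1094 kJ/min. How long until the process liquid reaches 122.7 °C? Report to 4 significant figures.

M c_p dT/dt = −UA(T − T_amb) + Q̇.
τ = M c_p/UA = 290.226 min; T_ss = T_amb + Q̇/UA = 18.12 + 1094/12.69 = 104.330 °C.
T(t) = T_ss + (T₀ − T_ss)e^(−t/τ); set T = 122.7:
t = −τ ln[(T − T_ss)/(T₀ − T_ss)] = −290.226 · ln(0.327631) = 323.854 min.

323.9 min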